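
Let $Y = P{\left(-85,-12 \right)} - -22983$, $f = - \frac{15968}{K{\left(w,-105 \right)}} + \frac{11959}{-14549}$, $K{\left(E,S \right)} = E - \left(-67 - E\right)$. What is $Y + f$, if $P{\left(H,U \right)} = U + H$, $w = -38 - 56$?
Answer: $\frac{40520049487}{1760429} \approx 23017.0$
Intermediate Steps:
$w = -94$
$K{\left(E,S \right)} = 67 + 2 E$ ($K{\left(E,S \right)} = E + \left(67 + E\right) = 67 + 2 E$)
$P{\left(H,U \right)} = H + U$
$f = \frac{230871393}{1760429}$ ($f = - \frac{15968}{67 + 2 \left(-94\right)} + \frac{11959}{-14549} = - \frac{15968}{67 - 188} + 11959 \left(- \frac{1}{14549}\right) = - \frac{15968}{-121} - \frac{11959}{14549} = \left(-15968\right) \left(- \frac{1}{121}\right) - \frac{11959}{14549} = \frac{15968}{121} - \frac{11959}{14549} = \frac{230871393}{1760429} \approx 131.15$)
$Y = 22886$ ($Y = \left(-85 - 12\right) - -22983 = -97 + 22983 = 22886$)
$Y + f = 22886 + \frac{230871393}{1760429} = \frac{40520049487}{1760429}$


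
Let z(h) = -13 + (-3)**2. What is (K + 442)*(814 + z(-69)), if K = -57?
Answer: 311850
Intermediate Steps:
z(h) = -4 (z(h) = -13 + 9 = -4)
(K + 442)*(814 + z(-69)) = (-57 + 442)*(814 - 4) = 385*810 = 311850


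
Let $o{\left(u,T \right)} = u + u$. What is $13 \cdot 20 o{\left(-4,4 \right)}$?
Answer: $-2080$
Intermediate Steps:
$o{\left(u,T \right)} = 2 u$
$13 \cdot 20 o{\left(-4,4 \right)} = 13 \cdot 20 \cdot 2 \left(-4\right) = 260 \left(-8\right) = -2080$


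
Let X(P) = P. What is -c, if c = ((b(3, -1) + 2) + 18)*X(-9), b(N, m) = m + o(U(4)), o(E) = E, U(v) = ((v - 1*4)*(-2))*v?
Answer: 171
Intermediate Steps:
U(v) = v*(8 - 2*v) (U(v) = ((v - 4)*(-2))*v = ((-4 + v)*(-2))*v = (8 - 2*v)*v = v*(8 - 2*v))
b(N, m) = m (b(N, m) = m + 2*4*(4 - 1*4) = m + 2*4*(4 - 4) = m + 2*4*0 = m + 0 = m)
c = -171 (c = ((-1 + 2) + 18)*(-9) = (1 + 18)*(-9) = 19*(-9) = -171)
-c = -1*(-171) = 171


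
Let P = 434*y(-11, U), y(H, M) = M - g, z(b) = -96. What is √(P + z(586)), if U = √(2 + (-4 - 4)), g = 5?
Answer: √(-2266 + 434*I*√6) ≈ 10.885 + 48.831*I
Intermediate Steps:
U = I*√6 (U = √(2 - 8) = √(-6) = I*√6 ≈ 2.4495*I)
y(H, M) = -5 + M (y(H, M) = M - 1*5 = M - 5 = -5 + M)
P = -2170 + 434*I*√6 (P = 434*(-5 + I*√6) = -2170 + 434*I*√6 ≈ -2170.0 + 1063.1*I)
√(P + z(586)) = √((-2170 + 434*I*√6) - 96) = √(-2266 + 434*I*√6)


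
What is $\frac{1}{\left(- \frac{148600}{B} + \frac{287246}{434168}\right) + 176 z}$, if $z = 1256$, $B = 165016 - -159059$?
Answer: $\frac{2814059892}{622065394923605} \approx 4.5237 \cdot 10^{-6}$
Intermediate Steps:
$B = 324075$ ($B = 165016 + 159059 = 324075$)
$\frac{1}{\left(- \frac{148600}{B} + \frac{287246}{434168}\right) + 176 z} = \frac{1}{\left(- \frac{148600}{324075} + \frac{287246}{434168}\right) + 176 \cdot 1256} = \frac{1}{\left(\left(-148600\right) \frac{1}{324075} + 287246 \cdot \frac{1}{434168}\right) + 221056} = \frac{1}{\left(- \frac{5944}{12963} + \frac{143623}{217084}\right) + 221056} = \frac{1}{\frac{571437653}{2814059892} + 221056} = \frac{1}{\frac{622065394923605}{2814059892}} = \frac{2814059892}{622065394923605}$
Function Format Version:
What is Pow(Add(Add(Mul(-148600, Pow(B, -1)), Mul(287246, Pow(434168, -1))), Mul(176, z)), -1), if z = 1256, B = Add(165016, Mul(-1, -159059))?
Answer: Rational(2814059892, 622065394923605) ≈ 4.5237e-6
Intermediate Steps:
B = 324075 (B = Add(165016, 159059) = 324075)
Pow(Add(Add(Mul(-148600, Pow(B, -1)), Mul(287246, Pow(434168, -1))), Mul(176, z)), -1) = Pow(Add(Add(Mul(-148600, Pow(324075, -1)), Mul(287246, Pow(434168, -1))), Mul(176, 1256)), -1) = Pow(Add(Add(Mul(-148600, Rational(1, 324075)), Mul(287246, Rational(1, 434168))), 221056), -1) = Pow(Add(Add(Rational(-5944, 12963), Rational(143623, 217084)), 221056), -1) = Pow(Add(Rational(571437653, 2814059892), 221056), -1) = Pow(Rational(622065394923605, 2814059892), -1) = Rational(2814059892, 622065394923605)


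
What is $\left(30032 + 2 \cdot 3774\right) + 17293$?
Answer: $54873$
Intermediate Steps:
$\left(30032 + 2 \cdot 3774\right) + 17293 = \left(30032 + 7548\right) + 17293 = 37580 + 17293 = 54873$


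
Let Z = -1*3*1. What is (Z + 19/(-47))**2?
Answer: 25600/2209 ≈ 11.589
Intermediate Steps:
Z = -3 (Z = -3*1 = -3)
(Z + 19/(-47))**2 = (-3 + 19/(-47))**2 = (-3 + 19*(-1/47))**2 = (-3 - 19/47)**2 = (-160/47)**2 = 25600/2209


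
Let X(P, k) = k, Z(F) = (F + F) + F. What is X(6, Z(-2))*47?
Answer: -282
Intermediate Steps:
Z(F) = 3*F (Z(F) = 2*F + F = 3*F)
X(6, Z(-2))*47 = (3*(-2))*47 = -6*47 = -282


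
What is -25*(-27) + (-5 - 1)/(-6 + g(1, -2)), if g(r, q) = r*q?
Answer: 2703/4 ≈ 675.75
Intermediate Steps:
g(r, q) = q*r
-25*(-27) + (-5 - 1)/(-6 + g(1, -2)) = -25*(-27) + (-5 - 1)/(-6 - 2*1) = 675 - 6/(-6 - 2) = 675 - 6/(-8) = 675 - 6*(-⅛) = 675 + ¾ = 2703/4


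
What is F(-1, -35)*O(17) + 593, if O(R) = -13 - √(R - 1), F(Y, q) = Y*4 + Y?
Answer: 678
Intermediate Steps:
F(Y, q) = 5*Y (F(Y, q) = 4*Y + Y = 5*Y)
O(R) = -13 - √(-1 + R)
F(-1, -35)*O(17) + 593 = (5*(-1))*(-13 - √(-1 + 17)) + 593 = -5*(-13 - √16) + 593 = -5*(-13 - 1*4) + 593 = -5*(-13 - 4) + 593 = -5*(-17) + 593 = 85 + 593 = 678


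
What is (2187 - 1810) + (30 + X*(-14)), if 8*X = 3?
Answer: 1607/4 ≈ 401.75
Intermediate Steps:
X = 3/8 (X = (1/8)*3 = 3/8 ≈ 0.37500)
(2187 - 1810) + (30 + X*(-14)) = (2187 - 1810) + (30 + (3/8)*(-14)) = 377 + (30 - 21/4) = 377 + 99/4 = 1607/4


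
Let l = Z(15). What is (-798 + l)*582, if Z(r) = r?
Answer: -455706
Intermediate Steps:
l = 15
(-798 + l)*582 = (-798 + 15)*582 = -783*582 = -455706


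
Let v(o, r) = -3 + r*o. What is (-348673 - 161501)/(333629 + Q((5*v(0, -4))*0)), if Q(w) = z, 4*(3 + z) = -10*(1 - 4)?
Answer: -1020348/667267 ≈ -1.5291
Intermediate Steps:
v(o, r) = -3 + o*r
z = 9/2 (z = -3 + (-10*(1 - 4))/4 = -3 + (-10*(-3))/4 = -3 + (1/4)*30 = -3 + 15/2 = 9/2 ≈ 4.5000)
Q(w) = 9/2
(-348673 - 161501)/(333629 + Q((5*v(0, -4))*0)) = (-348673 - 161501)/(333629 + 9/2) = -510174/667267/2 = -510174*2/667267 = -1020348/667267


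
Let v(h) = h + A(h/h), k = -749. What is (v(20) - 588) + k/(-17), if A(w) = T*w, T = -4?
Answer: -8975/17 ≈ -527.94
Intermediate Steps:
A(w) = -4*w
v(h) = -4 + h (v(h) = h - 4*h/h = h - 4*1 = h - 4 = -4 + h)
(v(20) - 588) + k/(-17) = ((-4 + 20) - 588) - 749/(-17) = (16 - 588) - 749*(-1/17) = -572 + 749/17 = -8975/17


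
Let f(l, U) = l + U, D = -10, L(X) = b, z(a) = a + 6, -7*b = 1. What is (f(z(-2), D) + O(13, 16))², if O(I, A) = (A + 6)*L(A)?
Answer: 4096/49 ≈ 83.592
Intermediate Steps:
b = -⅐ (b = -⅐*1 = -⅐ ≈ -0.14286)
z(a) = 6 + a
L(X) = -⅐
O(I, A) = -6/7 - A/7 (O(I, A) = (A + 6)*(-⅐) = (6 + A)*(-⅐) = -6/7 - A/7)
f(l, U) = U + l
(f(z(-2), D) + O(13, 16))² = ((-10 + (6 - 2)) + (-6/7 - ⅐*16))² = ((-10 + 4) + (-6/7 - 16/7))² = (-6 - 22/7)² = (-64/7)² = 4096/49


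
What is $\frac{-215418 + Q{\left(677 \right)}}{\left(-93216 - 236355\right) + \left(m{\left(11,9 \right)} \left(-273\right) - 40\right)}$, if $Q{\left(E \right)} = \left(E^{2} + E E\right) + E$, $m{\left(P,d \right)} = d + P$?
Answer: $- \frac{701917}{335071} \approx -2.0948$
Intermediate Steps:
$m{\left(P,d \right)} = P + d$
$Q{\left(E \right)} = E + 2 E^{2}$ ($Q{\left(E \right)} = \left(E^{2} + E^{2}\right) + E = 2 E^{2} + E = E + 2 E^{2}$)
$\frac{-215418 + Q{\left(677 \right)}}{\left(-93216 - 236355\right) + \left(m{\left(11,9 \right)} \left(-273\right) - 40\right)} = \frac{-215418 + 677 \left(1 + 2 \cdot 677\right)}{\left(-93216 - 236355\right) + \left(\left(11 + 9\right) \left(-273\right) - 40\right)} = \frac{-215418 + 677 \left(1 + 1354\right)}{-329571 + \left(20 \left(-273\right) - 40\right)} = \frac{-215418 + 677 \cdot 1355}{-329571 - 5500} = \frac{-215418 + 917335}{-329571 - 5500} = \frac{701917}{-335071} = 701917 \left(- \frac{1}{335071}\right) = - \frac{701917}{335071}$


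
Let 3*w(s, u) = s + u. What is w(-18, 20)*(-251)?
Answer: -502/3 ≈ -167.33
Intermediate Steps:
w(s, u) = s/3 + u/3 (w(s, u) = (s + u)/3 = s/3 + u/3)
w(-18, 20)*(-251) = ((⅓)*(-18) + (⅓)*20)*(-251) = (-6 + 20/3)*(-251) = (⅔)*(-251) = -502/3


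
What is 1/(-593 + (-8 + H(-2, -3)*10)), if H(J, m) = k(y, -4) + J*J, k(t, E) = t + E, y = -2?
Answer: -1/621 ≈ -0.0016103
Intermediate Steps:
k(t, E) = E + t
H(J, m) = -6 + J² (H(J, m) = (-4 - 2) + J*J = -6 + J²)
1/(-593 + (-8 + H(-2, -3)*10)) = 1/(-593 + (-8 + (-6 + (-2)²)*10)) = 1/(-593 + (-8 + (-6 + 4)*10)) = 1/(-593 + (-8 - 2*10)) = 1/(-593 + (-8 - 20)) = 1/(-593 - 28) = 1/(-621) = -1/621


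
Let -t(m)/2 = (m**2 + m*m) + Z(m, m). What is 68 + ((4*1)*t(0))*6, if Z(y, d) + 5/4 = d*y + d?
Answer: 128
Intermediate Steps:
Z(y, d) = -5/4 + d + d*y (Z(y, d) = -5/4 + (d*y + d) = -5/4 + (d + d*y) = -5/4 + d + d*y)
t(m) = 5/2 - 6*m**2 - 2*m (t(m) = -2*((m**2 + m*m) + (-5/4 + m + m*m)) = -2*((m**2 + m**2) + (-5/4 + m + m**2)) = -2*(2*m**2 + (-5/4 + m + m**2)) = -2*(-5/4 + m + 3*m**2) = 5/2 - 6*m**2 - 2*m)
68 + ((4*1)*t(0))*6 = 68 + ((4*1)*(5/2 - 6*0**2 - 2*0))*6 = 68 + (4*(5/2 - 6*0 + 0))*6 = 68 + (4*(5/2 + 0 + 0))*6 = 68 + (4*(5/2))*6 = 68 + 10*6 = 68 + 60 = 128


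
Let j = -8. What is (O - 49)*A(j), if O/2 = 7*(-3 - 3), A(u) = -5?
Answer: 665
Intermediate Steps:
O = -84 (O = 2*(7*(-3 - 3)) = 2*(7*(-6)) = 2*(-42) = -84)
(O - 49)*A(j) = (-84 - 49)*(-5) = -133*(-5) = 665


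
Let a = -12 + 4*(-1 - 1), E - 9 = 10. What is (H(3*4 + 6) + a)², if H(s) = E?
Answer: 1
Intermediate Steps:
E = 19 (E = 9 + 10 = 19)
H(s) = 19
a = -20 (a = -12 + 4*(-2) = -12 - 8 = -20)
(H(3*4 + 6) + a)² = (19 - 20)² = (-1)² = 1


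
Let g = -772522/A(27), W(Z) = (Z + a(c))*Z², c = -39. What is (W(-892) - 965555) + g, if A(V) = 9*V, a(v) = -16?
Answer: -175793890003/243 ≈ -7.2343e+8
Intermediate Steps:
W(Z) = Z²*(-16 + Z) (W(Z) = (Z - 16)*Z² = (-16 + Z)*Z² = Z²*(-16 + Z))
g = -772522/243 (g = -772522/(9*27) = -772522/243 ≈ -3179.1)
(W(-892) - 965555) + g = ((-892)²*(-16 - 892) - 965555) - 772522/243 = (795664*(-908) - 965555) - 772522/243 = (-722462912 - 965555) - 772522/243 = -723428467 - 772522/243 = -175793890003/243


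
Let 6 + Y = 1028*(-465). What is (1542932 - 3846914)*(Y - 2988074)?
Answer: 7985832010200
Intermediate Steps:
Y = -478026 (Y = -6 + 1028*(-465) = -6 - 478020 = -478026)
(1542932 - 3846914)*(Y - 2988074) = (1542932 - 3846914)*(-478026 - 2988074) = -2303982*(-3466100) = 7985832010200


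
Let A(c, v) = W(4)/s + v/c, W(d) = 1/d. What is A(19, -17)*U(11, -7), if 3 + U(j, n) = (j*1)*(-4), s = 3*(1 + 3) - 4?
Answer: 24675/608 ≈ 40.584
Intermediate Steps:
s = 8 (s = 3*4 - 4 = 12 - 4 = 8)
A(c, v) = 1/32 + v/c (A(c, v) = 1/(4*8) + v/c = (¼)*(⅛) + v/c = 1/32 + v/c)
U(j, n) = -3 - 4*j (U(j, n) = -3 + (j*1)*(-4) = -3 + j*(-4) = -3 - 4*j)
A(19, -17)*U(11, -7) = ((-17 + (1/32)*19)/19)*(-3 - 4*11) = ((-17 + 19/32)/19)*(-3 - 44) = ((1/19)*(-525/32))*(-47) = -525/608*(-47) = 24675/608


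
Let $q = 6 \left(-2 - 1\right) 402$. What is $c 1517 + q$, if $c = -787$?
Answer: $-1201115$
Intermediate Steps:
$q = -7236$ ($q = 6 \left(-3\right) 402 = \left(-18\right) 402 = -7236$)
$c 1517 + q = \left(-787\right) 1517 - 7236 = -1193879 - 7236 = -1201115$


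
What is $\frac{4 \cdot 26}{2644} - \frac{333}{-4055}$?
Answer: $\frac{325543}{2680355} \approx 0.12146$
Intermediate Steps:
$\frac{4 \cdot 26}{2644} - \frac{333}{-4055} = 104 \cdot \frac{1}{2644} - - \frac{333}{4055} = \frac{26}{661} + \frac{333}{4055} = \frac{325543}{2680355}$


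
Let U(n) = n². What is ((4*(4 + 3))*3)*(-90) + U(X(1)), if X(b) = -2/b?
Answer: -7556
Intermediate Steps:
((4*(4 + 3))*3)*(-90) + U(X(1)) = ((4*(4 + 3))*3)*(-90) + (-2/1)² = ((4*7)*3)*(-90) + (-2*1)² = (28*3)*(-90) + (-2)² = 84*(-90) + 4 = -7560 + 4 = -7556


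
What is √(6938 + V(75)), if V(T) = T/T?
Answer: 3*√771 ≈ 83.301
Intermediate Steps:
V(T) = 1
√(6938 + V(75)) = √(6938 + 1) = √6939 = 3*√771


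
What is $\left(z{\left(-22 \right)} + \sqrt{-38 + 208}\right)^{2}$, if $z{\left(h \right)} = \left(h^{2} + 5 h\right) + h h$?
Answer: $\left(858 + \sqrt{170}\right)^{2} \approx 7.5871 \cdot 10^{5}$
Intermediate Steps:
$z{\left(h \right)} = 2 h^{2} + 5 h$ ($z{\left(h \right)} = \left(h^{2} + 5 h\right) + h^{2} = 2 h^{2} + 5 h$)
$\left(z{\left(-22 \right)} + \sqrt{-38 + 208}\right)^{2} = \left(- 22 \left(5 + 2 \left(-22\right)\right) + \sqrt{-38 + 208}\right)^{2} = \left(- 22 \left(5 - 44\right) + \sqrt{170}\right)^{2} = \left(\left(-22\right) \left(-39\right) + \sqrt{170}\right)^{2} = \left(858 + \sqrt{170}\right)^{2}$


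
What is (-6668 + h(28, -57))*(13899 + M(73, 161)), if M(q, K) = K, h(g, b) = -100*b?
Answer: -13610080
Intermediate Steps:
(-6668 + h(28, -57))*(13899 + M(73, 161)) = (-6668 - 100*(-57))*(13899 + 161) = (-6668 + 5700)*14060 = -968*14060 = -13610080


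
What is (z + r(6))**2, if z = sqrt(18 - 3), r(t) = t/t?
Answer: (1 + sqrt(15))**2 ≈ 23.746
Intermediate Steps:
r(t) = 1
z = sqrt(15) ≈ 3.8730
(z + r(6))**2 = (sqrt(15) + 1)**2 = (1 + sqrt(15))**2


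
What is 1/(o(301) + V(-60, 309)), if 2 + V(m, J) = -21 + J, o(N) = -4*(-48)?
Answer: 1/478 ≈ 0.0020920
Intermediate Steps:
o(N) = 192
V(m, J) = -23 + J (V(m, J) = -2 + (-21 + J) = -23 + J)
1/(o(301) + V(-60, 309)) = 1/(192 + (-23 + 309)) = 1/(192 + 286) = 1/478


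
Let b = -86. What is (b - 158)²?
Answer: 59536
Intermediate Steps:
(b - 158)² = (-86 - 158)² = (-244)² = 59536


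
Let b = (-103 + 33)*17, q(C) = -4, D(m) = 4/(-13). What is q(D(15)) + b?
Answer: -1194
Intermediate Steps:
D(m) = -4/13 (D(m) = 4*(-1/13) = -4/13)
b = -1190 (b = -70*17 = -1190)
q(D(15)) + b = -4 - 1190 = -1194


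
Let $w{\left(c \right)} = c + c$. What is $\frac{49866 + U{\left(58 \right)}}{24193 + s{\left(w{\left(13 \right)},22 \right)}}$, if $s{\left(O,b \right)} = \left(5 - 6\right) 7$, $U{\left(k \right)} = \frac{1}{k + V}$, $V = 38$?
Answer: $\frac{4787137}{2321856} \approx 2.0618$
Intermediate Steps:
$U{\left(k \right)} = \frac{1}{38 + k}$ ($U{\left(k \right)} = \frac{1}{k + 38} = \frac{1}{38 + k}$)
$w{\left(c \right)} = 2 c$
$s{\left(O,b \right)} = -7$ ($s{\left(O,b \right)} = \left(-1\right) 7 = -7$)
$\frac{49866 + U{\left(58 \right)}}{24193 + s{\left(w{\left(13 \right)},22 \right)}} = \frac{49866 + \frac{1}{38 + 58}}{24193 - 7} = \frac{49866 + \frac{1}{96}}{24186} = \left(49866 + \frac{1}{96}\right) \frac{1}{24186} = \frac{4787137}{96} \cdot \frac{1}{24186} = \frac{4787137}{2321856}$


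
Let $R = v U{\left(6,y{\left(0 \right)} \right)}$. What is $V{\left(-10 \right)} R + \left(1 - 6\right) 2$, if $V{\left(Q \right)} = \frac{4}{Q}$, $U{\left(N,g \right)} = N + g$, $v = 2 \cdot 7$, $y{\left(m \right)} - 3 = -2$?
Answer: $- \frac{246}{5} \approx -49.2$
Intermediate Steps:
$y{\left(m \right)} = 1$ ($y{\left(m \right)} = 3 - 2 = 1$)
$v = 14$
$R = 98$ ($R = 14 \left(6 + 1\right) = 14 \cdot 7 = 98$)
$V{\left(-10 \right)} R + \left(1 - 6\right) 2 = \frac{4}{-10} \cdot 98 + \left(1 - 6\right) 2 = 4 \left(- \frac{1}{10}\right) 98 - 10 = \left(- \frac{2}{5}\right) 98 - 10 = - \frac{196}{5} - 10 = - \frac{246}{5}$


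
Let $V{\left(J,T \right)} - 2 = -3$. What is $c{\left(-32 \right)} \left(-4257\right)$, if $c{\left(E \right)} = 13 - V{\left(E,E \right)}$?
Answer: $-59598$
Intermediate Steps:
$V{\left(J,T \right)} = -1$ ($V{\left(J,T \right)} = 2 - 3 = -1$)
$c{\left(E \right)} = 14$ ($c{\left(E \right)} = 13 - -1 = 13 + 1 = 14$)
$c{\left(-32 \right)} \left(-4257\right) = 14 \left(-4257\right) = -59598$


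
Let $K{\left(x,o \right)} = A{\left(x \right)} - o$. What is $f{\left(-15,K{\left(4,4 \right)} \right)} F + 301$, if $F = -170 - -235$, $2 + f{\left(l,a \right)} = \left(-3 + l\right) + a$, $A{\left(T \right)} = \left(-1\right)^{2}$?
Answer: $-1194$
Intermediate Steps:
$A{\left(T \right)} = 1$
$K{\left(x,o \right)} = 1 - o$
$f{\left(l,a \right)} = -5 + a + l$ ($f{\left(l,a \right)} = -2 + \left(\left(-3 + l\right) + a\right) = -2 + \left(-3 + a + l\right) = -5 + a + l$)
$F = 65$ ($F = -170 + 235 = 65$)
$f{\left(-15,K{\left(4,4 \right)} \right)} F + 301 = \left(-5 + \left(1 - 4\right) - 15\right) 65 + 301 = \left(-5 - 3 - 15\right) 65 + 301 = \left(-23\right) 65 + 301 = -1495 + 301 = -1194$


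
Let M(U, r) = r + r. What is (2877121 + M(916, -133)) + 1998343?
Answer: 4875198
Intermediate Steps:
M(U, r) = 2*r
(2877121 + M(916, -133)) + 1998343 = (2877121 + 2*(-133)) + 1998343 = (2877121 - 266) + 1998343 = 2876855 + 1998343 = 4875198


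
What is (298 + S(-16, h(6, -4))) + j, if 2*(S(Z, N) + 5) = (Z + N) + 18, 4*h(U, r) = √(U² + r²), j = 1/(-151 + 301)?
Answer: 44101/150 + √13/4 ≈ 294.91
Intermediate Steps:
j = 1/150 ≈ 0.0066667
h(U, r) = √(U² + r²)/4
S(Z, N) = 4 + N/2 + Z/2 (S(Z, N) = -5 + ((Z + N) + 18)/2 = -5 + ((N + Z) + 18)/2 = -5 + (18 + N + Z)/2 = -5 + (9 + N/2 + Z/2) = 4 + N/2 + Z/2)
(298 + S(-16, h(6, -4))) + j = (298 + (4 + (√(6² + (-4)²)/4)/2 + (½)*(-16))) + 1/150 = (298 + (4 + (√(36 + 16)/4)/2 - 8)) + 1/150 = (298 + (4 + (√52/4)/2 - 8)) + 1/150 = (298 + (4 + ((2*√13)/4)/2 - 8)) + 1/150 = (298 + (4 + (√13/2)/2 - 8)) + 1/150 = (298 + (4 + √13/4 - 8)) + 1/150 = (298 + (-4 + √13/4)) + 1/150 = (294 + √13/4) + 1/150 = 44101/150 + √13/4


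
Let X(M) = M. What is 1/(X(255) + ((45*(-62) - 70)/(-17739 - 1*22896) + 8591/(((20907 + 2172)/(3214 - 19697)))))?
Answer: -8931573/52523130568 ≈ -0.00017005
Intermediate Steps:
1/(X(255) + ((45*(-62) - 70)/(-17739 - 1*22896) + 8591/(((20907 + 2172)/(3214 - 19697))))) = 1/(255 + ((45*(-62) - 70)/(-17739 - 1*22896) + 8591/(((20907 + 2172)/(3214 - 19697))))) = 1/(255 + ((-2790 - 70)/(-17739 - 22896) + 8591/((23079/(-16483))))) = 1/(255 + (-2860/(-40635) + 8591/((23079*(-1/16483))))) = 1/(255 + (-2860*(-1/40635) + 8591/(-23079/16483))) = 1/(255 + (572/8127 + 8591*(-16483/23079))) = 1/(255 + (572/8127 - 141605453/23079)) = 1/(255 - 54800681683/8931573) = 1/(-52523130568/8931573) = -8931573/52523130568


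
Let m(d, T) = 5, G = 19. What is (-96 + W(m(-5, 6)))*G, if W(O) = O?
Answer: -1729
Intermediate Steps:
(-96 + W(m(-5, 6)))*G = (-96 + 5)*19 = -91*19 = -1729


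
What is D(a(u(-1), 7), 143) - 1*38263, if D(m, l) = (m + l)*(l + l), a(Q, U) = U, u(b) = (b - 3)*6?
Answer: 4637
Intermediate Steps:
u(b) = -18 + 6*b (u(b) = (-3 + b)*6 = -18 + 6*b)
D(m, l) = 2*l*(l + m) (D(m, l) = (l + m)*(2*l) = 2*l*(l + m))
D(a(u(-1), 7), 143) - 1*38263 = 2*143*(143 + 7) - 1*38263 = 2*143*150 - 38263 = 42900 - 38263 = 4637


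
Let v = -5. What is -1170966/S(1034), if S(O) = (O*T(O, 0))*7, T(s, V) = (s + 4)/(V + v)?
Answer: 975805/1252174 ≈ 0.77929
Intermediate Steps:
T(s, V) = (4 + s)/(-5 + V) (T(s, V) = (s + 4)/(V - 5) = (4 + s)/(-5 + V))
S(O) = 7*O*(-⅘ - O/5) (S(O) = (O*((4 + O)/(-5 + 0)))*7 = (O*((4 + O)/(-5)))*7 = (O*(-(4 + O)/5))*7 = (O*(-⅘ - O/5))*7 = 7*O*(-⅘ - O/5))
-1170966/S(1034) = -1170966*5/(7238*(-4 - 1*1034)) = -1170966*5/(7238*(-4 - 1034)) = -1170966/((7/5)*1034*(-1038)) = -1170966/(-7513044/5) = -1170966*(-5/7513044) = 975805/1252174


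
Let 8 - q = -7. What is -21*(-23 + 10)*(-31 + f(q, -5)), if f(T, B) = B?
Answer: -9828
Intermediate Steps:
q = 15 (q = 8 - 1*(-7) = 8 + 7 = 15)
-21*(-23 + 10)*(-31 + f(q, -5)) = -21*(-23 + 10)*(-31 - 5) = -(-273)*(-36) = -21*468 = -9828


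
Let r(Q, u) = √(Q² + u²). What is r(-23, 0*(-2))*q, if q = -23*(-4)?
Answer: 2116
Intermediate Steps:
q = 92
r(-23, 0*(-2))*q = √((-23)² + (0*(-2))²)*92 = √(529 + 0²)*92 = √(529 + 0)*92 = √529*92 = 23*92 = 2116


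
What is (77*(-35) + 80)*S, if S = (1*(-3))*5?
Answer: 39225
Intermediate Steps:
S = -15 (S = -3*5 = -15)
(77*(-35) + 80)*S = (77*(-35) + 80)*(-15) = (-2695 + 80)*(-15) = -2615*(-15) = 39225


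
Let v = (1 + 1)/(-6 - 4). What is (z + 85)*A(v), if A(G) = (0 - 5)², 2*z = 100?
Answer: 3375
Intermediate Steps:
z = 50 (z = (½)*100 = 50)
v = -⅕ (v = 2/(-10) = 2*(-⅒) = -⅕ ≈ -0.20000)
A(G) = 25 (A(G) = (-5)² = 25)
(z + 85)*A(v) = (50 + 85)*25 = 135*25 = 3375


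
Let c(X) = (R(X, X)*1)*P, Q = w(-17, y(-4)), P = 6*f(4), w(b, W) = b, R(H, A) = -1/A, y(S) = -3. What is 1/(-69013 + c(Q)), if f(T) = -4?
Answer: -17/1173245 ≈ -1.4490e-5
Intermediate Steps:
P = -24 (P = 6*(-4) = -24)
Q = -17
c(X) = 24/X (c(X) = (-1/X*1)*(-24) = -1/X*(-24) = 24/X)
1/(-69013 + c(Q)) = 1/(-69013 + 24/(-17)) = 1/(-69013 + 24*(-1/17)) = 1/(-69013 - 24/17) = 1/(-1173245/17) = -17/1173245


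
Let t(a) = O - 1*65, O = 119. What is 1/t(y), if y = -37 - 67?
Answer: 1/54 ≈ 0.018519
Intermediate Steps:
y = -104
t(a) = 54 (t(a) = 119 - 1*65 = 119 - 65 = 54)
1/t(y) = 1/54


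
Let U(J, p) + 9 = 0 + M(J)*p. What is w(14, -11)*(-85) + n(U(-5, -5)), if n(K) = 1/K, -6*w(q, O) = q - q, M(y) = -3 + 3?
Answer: -⅑ ≈ -0.11111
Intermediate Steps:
M(y) = 0
w(q, O) = 0 (w(q, O) = -(q - q)/6 = -⅙*0 = 0)
U(J, p) = -9 (U(J, p) = -9 + (0 + 0*p) = -9 + (0 + 0) = -9 + 0 = -9)
w(14, -11)*(-85) + n(U(-5, -5)) = 0*(-85) + 1/(-9) = 0 - ⅑ = -⅑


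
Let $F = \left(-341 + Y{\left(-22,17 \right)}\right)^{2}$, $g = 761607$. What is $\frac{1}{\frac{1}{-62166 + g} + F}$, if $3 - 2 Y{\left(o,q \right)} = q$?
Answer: $\frac{699441}{84705102865} \approx 8.2574 \cdot 10^{-6}$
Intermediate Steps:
$Y{\left(o,q \right)} = \frac{3}{2} - \frac{q}{2}$
$F = 121104$ ($F = \left(-341 + \left(\frac{3}{2} - \frac{17}{2}\right)\right)^{2} = \left(-341 - 7\right)^{2} = \left(-348\right)^{2} = 121104$)
$\frac{1}{\frac{1}{-62166 + g} + F} = \frac{1}{\frac{1}{-62166 + 761607} + 121104} = \frac{1}{\frac{1}{699441} + 121104} = \frac{1}{\frac{84705102865}{699441}} = \frac{699441}{84705102865}$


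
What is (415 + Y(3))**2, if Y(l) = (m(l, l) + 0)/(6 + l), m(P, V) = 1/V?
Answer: 125574436/729 ≈ 1.7226e+5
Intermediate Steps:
Y(l) = 1/(l*(6 + l)) (Y(l) = (1/l + 0)/(6 + l) = 1/(l*(6 + l)))
(415 + Y(3))**2 = (415 + 1/(3*(6 + 3)))**2 = (415 + (1/3)/9)**2 = (415 + (1/3)*(1/9))**2 = (415 + 1/27)**2 = (11206/27)**2 = 125574436/729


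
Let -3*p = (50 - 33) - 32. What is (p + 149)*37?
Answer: 5698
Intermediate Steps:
p = 5 (p = -((50 - 33) - 32)/3 = -(17 - 32)/3 = -1/3*(-15) = 5)
(p + 149)*37 = (5 + 149)*37 = 154*37 = 5698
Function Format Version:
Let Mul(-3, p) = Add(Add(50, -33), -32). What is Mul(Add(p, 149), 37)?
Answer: 5698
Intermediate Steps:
p = 5 (p = Mul(Rational(-1, 3), Add(Add(50, -33), -32)) = Mul(Rational(-1, 3), Add(17, -32)) = Mul(Rational(-1, 3), -15) = 5)
Mul(Add(p, 149), 37) = Mul(Add(5, 149), 37) = Mul(154, 37) = 5698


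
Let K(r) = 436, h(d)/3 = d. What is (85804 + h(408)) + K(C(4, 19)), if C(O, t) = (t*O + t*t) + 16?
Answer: 87464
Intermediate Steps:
h(d) = 3*d
C(O, t) = 16 + t**2 + O*t (C(O, t) = (O*t + t**2) + 16 = (t**2 + O*t) + 16 = 16 + t**2 + O*t)
(85804 + h(408)) + K(C(4, 19)) = (85804 + 3*408) + 436 = (85804 + 1224) + 436 = 87028 + 436 = 87464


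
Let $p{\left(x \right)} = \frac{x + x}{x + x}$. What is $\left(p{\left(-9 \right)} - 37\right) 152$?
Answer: $-5472$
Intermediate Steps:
$p{\left(x \right)} = 1$ ($p{\left(x \right)} = \frac{2 x}{2 x} = 2 x \frac{1}{2 x} = 1$)
$\left(p{\left(-9 \right)} - 37\right) 152 = \left(1 - 37\right) 152 = \left(-36\right) 152 = -5472$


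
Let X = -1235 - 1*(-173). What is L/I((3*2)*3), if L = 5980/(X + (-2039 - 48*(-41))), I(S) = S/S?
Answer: -5980/1133 ≈ -5.2780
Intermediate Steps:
I(S) = 1
X = -1062 (X = -1235 + 173 = -1062)
L = -5980/1133 (L = 5980/(-1062 + (-2039 - 48*(-41))) = 5980/(-1062 + (-2039 - 1*(-1968))) = 5980/(-1062 + (-2039 + 1968)) = 5980/(-1062 - 71) = 5980/(-1133) = 5980*(-1/1133) = -5980/1133 ≈ -5.2780)
L/I((3*2)*3) = -5980/1133/1 = -5980/1133*1 = -5980/1133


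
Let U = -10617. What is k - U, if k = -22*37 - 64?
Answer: 9739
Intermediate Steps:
k = -878 (k = -814 - 64 = -878)
k - U = -878 - 1*(-10617) = -878 + 10617 = 9739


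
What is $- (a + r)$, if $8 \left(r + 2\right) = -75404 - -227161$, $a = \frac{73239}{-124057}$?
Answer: $- \frac{18823947325}{992456} \approx -18967.0$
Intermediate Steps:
$a = - \frac{73239}{124057}$ ($a = 73239 \left(- \frac{1}{124057}\right) = - \frac{73239}{124057} \approx -0.59037$)
$r = \frac{151741}{8}$ ($r = -2 + \frac{-75404 - -227161}{8} = -2 + \frac{-75404 + 227161}{8} = -2 + \frac{1}{8} \cdot 151757 = -2 + \frac{151757}{8} = \frac{151741}{8} \approx 18968.0$)
$- (a + r) = - (- \frac{73239}{124057} + \frac{151741}{8}) = \left(-1\right) \frac{18823947325}{992456} = - \frac{18823947325}{992456}$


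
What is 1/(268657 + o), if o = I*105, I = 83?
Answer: 1/277372 ≈ 3.6053e-6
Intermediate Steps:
o = 8715 (o = 83*105 = 8715)
1/(268657 + o) = 1/(268657 + 8715) = 1/277372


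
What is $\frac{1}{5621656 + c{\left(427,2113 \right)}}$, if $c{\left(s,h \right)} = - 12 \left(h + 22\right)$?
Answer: $\frac{1}{5596036} \approx 1.787 \cdot 10^{-7}$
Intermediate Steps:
$c{\left(s,h \right)} = -264 - 12 h$ ($c{\left(s,h \right)} = - 12 \left(22 + h\right) = -264 - 12 h$)
$\frac{1}{5621656 + c{\left(427,2113 \right)}} = \frac{1}{5621656 - 25620} = \frac{1}{5596036}$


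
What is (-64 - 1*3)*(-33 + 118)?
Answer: -5695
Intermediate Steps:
(-64 - 1*3)*(-33 + 118) = (-64 - 3)*85 = -67*85 = -5695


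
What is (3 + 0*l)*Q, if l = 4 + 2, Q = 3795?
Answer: 11385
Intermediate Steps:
l = 6
(3 + 0*l)*Q = (3 + 0*6)*3795 = (3 + 0)*3795 = 3*3795 = 11385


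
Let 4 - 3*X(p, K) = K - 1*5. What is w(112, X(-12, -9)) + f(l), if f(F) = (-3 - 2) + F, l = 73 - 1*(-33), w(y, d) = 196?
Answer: 297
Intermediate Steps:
X(p, K) = 3 - K/3 (X(p, K) = 4/3 - (K - 1*5)/3 = 4/3 - (K - 5)/3 = 4/3 - (-5 + K)/3 = 4/3 + (5/3 - K/3) = 3 - K/3)
l = 106 (l = 73 + 33 = 106)
f(F) = -5 + F
w(112, X(-12, -9)) + f(l) = 196 + (-5 + 106) = 196 + 101 = 297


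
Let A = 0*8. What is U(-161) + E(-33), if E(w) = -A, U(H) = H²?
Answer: 25921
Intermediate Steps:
A = 0
E(w) = 0 (E(w) = -1*0 = 0)
U(-161) + E(-33) = (-161)² + 0 = 25921 + 0 = 25921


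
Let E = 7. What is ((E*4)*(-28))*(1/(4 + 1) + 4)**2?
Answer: -345744/25 ≈ -13830.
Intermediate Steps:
((E*4)*(-28))*(1/(4 + 1) + 4)**2 = ((7*4)*(-28))*(1/(4 + 1) + 4)**2 = (28*(-28))*(1/5 + 4)**2 = -784*(1/5 + 4)**2 = -784*(21/5)**2 = -784*441/25 = -345744/25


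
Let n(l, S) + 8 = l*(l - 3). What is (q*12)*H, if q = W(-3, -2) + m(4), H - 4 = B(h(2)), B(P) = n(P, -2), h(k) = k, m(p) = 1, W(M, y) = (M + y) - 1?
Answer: 360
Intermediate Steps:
W(M, y) = -1 + M + y
n(l, S) = -8 + l*(-3 + l) (n(l, S) = -8 + l*(l - 3) = -8 + l*(-3 + l))
B(P) = -8 + P² - 3*P
H = -6 (H = 4 + (-8 + 2² - 3*2) = 4 + (-8 + 4 - 6) = 4 - 10 = -6)
q = -5 (q = (-1 - 3 - 2) + 1 = -6 + 1 = -5)
(q*12)*H = -5*12*(-6) = -60*(-6) = 360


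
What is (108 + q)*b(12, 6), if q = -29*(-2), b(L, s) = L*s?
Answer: 11952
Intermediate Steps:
q = 58
(108 + q)*b(12, 6) = (108 + 58)*(12*6) = 166*72 = 11952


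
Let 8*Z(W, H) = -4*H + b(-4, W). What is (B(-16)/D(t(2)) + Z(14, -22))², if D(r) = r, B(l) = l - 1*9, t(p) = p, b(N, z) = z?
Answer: 1/16 ≈ 0.062500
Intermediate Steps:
B(l) = -9 + l (B(l) = l - 9 = -9 + l)
Z(W, H) = -H/2 + W/8 (Z(W, H) = (-4*H + W)/8 = (W - 4*H)/8 = -H/2 + W/8)
(B(-16)/D(t(2)) + Z(14, -22))² = ((-9 - 16)/2 + (-½*(-22) + (⅛)*14))² = (-25*½ + (11 + 7/4))² = (-25/2 + 51/4)² = (¼)² = 1/16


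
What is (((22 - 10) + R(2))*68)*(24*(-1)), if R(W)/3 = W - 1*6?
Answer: 0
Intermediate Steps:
R(W) = -18 + 3*W (R(W) = 3*(W - 1*6) = 3*(W - 6) = 3*(-6 + W) = -18 + 3*W)
(((22 - 10) + R(2))*68)*(24*(-1)) = (((22 - 10) + (-18 + 3*2))*68)*(24*(-1)) = ((12 + (-18 + 6))*68)*(-24) = ((12 - 12)*68)*(-24) = (0*68)*(-24) = 0*(-24) = 0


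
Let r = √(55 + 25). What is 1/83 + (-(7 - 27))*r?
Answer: 1/83 + 80*√5 ≈ 178.90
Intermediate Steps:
r = 4*√5 (r = √80 = 4*√5 ≈ 8.9443)
1/83 + (-(7 - 27))*r = 1/83 + (-(7 - 27))*(4*√5) = 1/83 + (-1*(-20))*(4*√5) = 1/83 + 20*(4*√5) = 1/83 + 80*√5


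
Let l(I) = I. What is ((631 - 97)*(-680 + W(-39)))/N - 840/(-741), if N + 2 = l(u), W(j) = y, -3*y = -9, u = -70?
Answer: 14885851/2964 ≈ 5022.2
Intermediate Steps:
y = 3 (y = -⅓*(-9) = 3)
W(j) = 3
N = -72 (N = -2 - 70 = -72)
((631 - 97)*(-680 + W(-39)))/N - 840/(-741) = ((631 - 97)*(-680 + 3))/(-72) - 840/(-741) = (534*(-677))*(-1/72) - 840*(-1/741) = -361518*(-1/72) + 280/247 = 60253/12 + 280/247 = 14885851/2964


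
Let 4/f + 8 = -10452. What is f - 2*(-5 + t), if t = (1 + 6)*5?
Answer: -156901/2615 ≈ -60.000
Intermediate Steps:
t = 35 (t = 7*5 = 35)
f = -1/2615 (f = 4/(-8 - 10452) = 4/(-10460) = 4*(-1/10460) = -1/2615 ≈ -0.00038241)
f - 2*(-5 + t) = -1/2615 - 2*(-5 + 35) = -1/2615 - 2*30 = -1/2615 - 1*60 = -1/2615 - 60 = -156901/2615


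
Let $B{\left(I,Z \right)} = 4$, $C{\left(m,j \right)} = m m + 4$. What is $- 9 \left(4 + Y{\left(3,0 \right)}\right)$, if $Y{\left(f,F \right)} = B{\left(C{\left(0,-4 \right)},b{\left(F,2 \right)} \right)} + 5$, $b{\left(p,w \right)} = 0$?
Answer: $-117$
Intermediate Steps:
$C{\left(m,j \right)} = 4 + m^{2}$ ($C{\left(m,j \right)} = m^{2} + 4 = 4 + m^{2}$)
$Y{\left(f,F \right)} = 9$ ($Y{\left(f,F \right)} = 4 + 5 = 9$)
$- 9 \left(4 + Y{\left(3,0 \right)}\right) = - 9 \left(4 + 9\right) = \left(-9\right) 13 = -117$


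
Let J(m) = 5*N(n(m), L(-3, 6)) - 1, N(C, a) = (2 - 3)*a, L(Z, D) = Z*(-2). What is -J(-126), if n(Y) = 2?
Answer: 31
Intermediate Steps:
L(Z, D) = -2*Z
N(C, a) = -a
J(m) = -31 (J(m) = 5*(-(-2)*(-3)) - 1 = 5*(-1*6) - 1 = 5*(-6) - 1 = -30 - 1 = -31)
-J(-126) = -1*(-31) = 31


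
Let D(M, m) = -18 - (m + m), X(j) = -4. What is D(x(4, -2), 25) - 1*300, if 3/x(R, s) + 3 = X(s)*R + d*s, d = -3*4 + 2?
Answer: -368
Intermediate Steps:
d = -10 (d = -12 + 2 = -10)
x(R, s) = 3/(-3 - 10*s - 4*R) (x(R, s) = 3/(-3 + (-4*R - 10*s)) = 3/(-3 + (-10*s - 4*R)) = 3/(-3 - 10*s - 4*R))
D(M, m) = -18 - 2*m
D(x(4, -2), 25) - 1*300 = (-18 - 2*25) - 1*300 = (-18 - 50) - 300 = -68 - 300 = -368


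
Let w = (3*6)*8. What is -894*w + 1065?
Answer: -127671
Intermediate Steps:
w = 144 (w = 18*8 = 144)
-894*w + 1065 = -894*144 + 1065 = -128736 + 1065 = -127671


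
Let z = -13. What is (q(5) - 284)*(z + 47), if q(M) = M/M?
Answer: -9622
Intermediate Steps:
q(M) = 1
(q(5) - 284)*(z + 47) = (1 - 284)*(-13 + 47) = -283*34 = -9622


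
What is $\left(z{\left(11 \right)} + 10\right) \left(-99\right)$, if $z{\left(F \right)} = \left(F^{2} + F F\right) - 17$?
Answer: $-23265$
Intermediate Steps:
$z{\left(F \right)} = -17 + 2 F^{2}$ ($z{\left(F \right)} = \left(F^{2} + F^{2}\right) - 17 = 2 F^{2} - 17 = -17 + 2 F^{2}$)
$\left(z{\left(11 \right)} + 10\right) \left(-99\right) = \left(\left(-17 + 2 \cdot 11^{2}\right) + 10\right) \left(-99\right) = \left(\left(-17 + 2 \cdot 121\right) + 10\right) \left(-99\right) = \left(\left(-17 + 242\right) + 10\right) \left(-99\right) = \left(225 + 10\right) \left(-99\right) = 235 \left(-99\right) = -23265$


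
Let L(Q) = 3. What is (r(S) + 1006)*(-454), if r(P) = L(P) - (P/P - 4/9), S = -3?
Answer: -4120504/9 ≈ -4.5783e+5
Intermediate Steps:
S = -3 (S = -1*3 = -3)
r(P) = 22/9 (r(P) = 3 - (P/P - 4/9) = 3 - (1 - 4*⅑) = 3 - (1 - 4/9) = 3 - 1*5/9 = 3 - 5/9 = 22/9)
(r(S) + 1006)*(-454) = (22/9 + 1006)*(-454) = (9076/9)*(-454) = -4120504/9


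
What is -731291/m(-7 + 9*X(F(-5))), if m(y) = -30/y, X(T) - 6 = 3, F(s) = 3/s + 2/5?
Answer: 27057767/15 ≈ 1.8039e+6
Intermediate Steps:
F(s) = ⅖ + 3/s (F(s) = 3/s + 2*(⅕) = 3/s + ⅖ = ⅖ + 3/s)
X(T) = 9 (X(T) = 6 + 3 = 9)
-731291/m(-7 + 9*X(F(-5))) = -731291/((-30/(-7 + 9*9))) = -731291/((-30/(-7 + 81))) = -731291/((-30/74)) = -731291/((-30*1/74)) = -731291/(-15/37) = -731291*(-37/15) = 27057767/15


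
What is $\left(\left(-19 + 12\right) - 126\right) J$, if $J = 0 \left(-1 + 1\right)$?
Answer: $0$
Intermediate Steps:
$J = 0$ ($J = 0 \cdot 0 = 0$)
$\left(\left(-19 + 12\right) - 126\right) J = \left(\left(-19 + 12\right) - 126\right) 0 = \left(-7 - 126\right) 0 = \left(-133\right) 0 = 0$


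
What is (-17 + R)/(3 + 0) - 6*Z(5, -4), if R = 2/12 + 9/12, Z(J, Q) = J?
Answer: -1273/36 ≈ -35.361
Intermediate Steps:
R = 11/12 (R = 2*(1/12) + 9*(1/12) = ⅙ + ¾ = 11/12 ≈ 0.91667)
(-17 + R)/(3 + 0) - 6*Z(5, -4) = (-17 + 11/12)/(3 + 0) - 6*5 = -193/12/3 - 30 = -193/12*⅓ - 30 = -193/36 - 30 = -1273/36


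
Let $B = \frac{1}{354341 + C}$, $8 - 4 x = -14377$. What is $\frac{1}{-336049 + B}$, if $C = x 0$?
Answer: $- \frac{354341}{119075938708} \approx -2.9758 \cdot 10^{-6}$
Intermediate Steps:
$x = \frac{14385}{4}$ ($x = 2 - - \frac{14377}{4} = 2 + \frac{14377}{4} = \frac{14385}{4} \approx 3596.3$)
$C = 0$ ($C = \frac{14385}{4} \cdot 0 = 0$)
$B = \frac{1}{354341}$ ($B = \frac{1}{354341 + 0} = \frac{1}{354341} \approx 2.8221 \cdot 10^{-6}$)
$\frac{1}{-336049 + B} = \frac{1}{-336049 + \frac{1}{354341}} = \frac{1}{- \frac{119075938708}{354341}} = - \frac{354341}{119075938708}$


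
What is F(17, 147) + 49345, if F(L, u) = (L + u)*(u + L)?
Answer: 76241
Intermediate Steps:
F(L, u) = (L + u)² (F(L, u) = (L + u)*(L + u) = (L + u)²)
F(17, 147) + 49345 = (17 + 147)² + 49345 = 164² + 49345 = 26896 + 49345 = 76241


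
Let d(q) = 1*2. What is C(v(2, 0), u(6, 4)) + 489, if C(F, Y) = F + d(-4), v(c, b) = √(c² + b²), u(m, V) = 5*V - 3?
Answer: 493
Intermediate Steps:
u(m, V) = -3 + 5*V
d(q) = 2
v(c, b) = √(b² + c²)
C(F, Y) = 2 + F (C(F, Y) = F + 2 = 2 + F)
C(v(2, 0), u(6, 4)) + 489 = (2 + √(0² + 2²)) + 489 = (2 + √(0 + 4)) + 489 = (2 + √4) + 489 = (2 + 2) + 489 = 4 + 489 = 493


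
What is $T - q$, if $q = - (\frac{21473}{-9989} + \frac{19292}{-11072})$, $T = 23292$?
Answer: $\frac{643905750973}{27649552} \approx 23288.0$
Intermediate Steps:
$q = \frac{107614211}{27649552}$ ($q = - (21473 \left(- \frac{1}{9989}\right) + 19292 \left(- \frac{1}{11072}\right)) = - (- \frac{21473}{9989} - \frac{4823}{2768}) = \left(-1\right) \left(- \frac{107614211}{27649552}\right) = \frac{107614211}{27649552} \approx 3.8921$)
$T - q = 23292 - \frac{107614211}{27649552} = \frac{643905750973}{27649552}$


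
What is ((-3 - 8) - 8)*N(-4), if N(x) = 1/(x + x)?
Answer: 19/8 ≈ 2.3750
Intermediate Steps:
N(x) = 1/(2*x)
((-3 - 8) - 8)*N(-4) = ((-3 - 8) - 8)*((1/2)/(-4)) = (-11 - 8)*((1/2)*(-1/4)) = -19*(-1/8) = 19/8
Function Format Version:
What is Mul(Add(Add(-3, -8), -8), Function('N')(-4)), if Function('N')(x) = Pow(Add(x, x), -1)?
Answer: Rational(19, 8) ≈ 2.3750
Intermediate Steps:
Function('N')(x) = Mul(Rational(1, 2), Pow(x, -1)) (Function('N')(x) = Pow(Mul(2, x), -1) = Mul(Rational(1, 2), Pow(x, -1)))
Mul(Add(Add(-3, -8), -8), Function('N')(-4)) = Mul(Add(Add(-3, -8), -8), Mul(Rational(1, 2), Pow(-4, -1))) = Mul(Add(-11, -8), Mul(Rational(1, 2), Rational(-1, 4))) = Mul(-19, Rational(-1, 8)) = Rational(19, 8)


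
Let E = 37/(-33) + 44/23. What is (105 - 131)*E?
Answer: -15626/759 ≈ -20.588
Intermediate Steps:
E = 601/759 (E = 37*(-1/33) + 44*(1/23) = -37/33 + 44/23 = 601/759 ≈ 0.79183)
(105 - 131)*E = (105 - 131)*(601/759) = -26*601/759 = -15626/759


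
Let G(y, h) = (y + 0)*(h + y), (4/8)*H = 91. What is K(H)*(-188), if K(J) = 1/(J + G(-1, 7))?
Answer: -47/44 ≈ -1.0682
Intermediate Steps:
H = 182 (H = 2*91 = 182)
G(y, h) = y*(h + y)
K(J) = 1/(-6 + J) (K(J) = 1/(J - (7 - 1)) = 1/(J - 1*6) = 1/(J - 6) = 1/(-6 + J))
K(H)*(-188) = -188/(-6 + 182) = -188/176 = (1/176)*(-188) = -47/44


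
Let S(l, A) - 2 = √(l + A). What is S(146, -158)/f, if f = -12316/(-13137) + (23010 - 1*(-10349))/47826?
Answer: 418860108/342420733 + 418860108*I*√3/342420733 ≈ 1.2232 + 2.1187*I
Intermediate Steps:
S(l, A) = 2 + √(A + l) (S(l, A) = 2 + √(l + A) = 2 + √(A + l))
f = 342420733/209430054 (f = -12316*(-1/13137) + (23010 + 10349)*(1/47826) = 12316/13137 + 33359*(1/47826) = 12316/13137 + 33359/47826 = 342420733/209430054 ≈ 1.6350)
S(146, -158)/f = (2 + √(-158 + 146))/(342420733/209430054) = (2 + √(-12))*(209430054/342420733) = (2 + 2*I*√3)*(209430054/342420733) = 418860108/342420733 + 418860108*I*√3/342420733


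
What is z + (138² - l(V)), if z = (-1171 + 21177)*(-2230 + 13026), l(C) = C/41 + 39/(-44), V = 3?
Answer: 389670892747/1804 ≈ 2.1600e+8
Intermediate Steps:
l(C) = -39/44 + C/41 (l(C) = C*(1/41) + 39*(-1/44) = C/41 - 39/44 = -39/44 + C/41)
z = 215984776 (z = 20006*10796 = 215984776)
z + (138² - l(V)) = 215984776 + (138² - (-39/44 + (1/41)*3)) = 215984776 + (19044 - (-39/44 + 3/41)) = 215984776 + (19044 - 1*(-1467/1804)) = 215984776 + (19044 + 1467/1804) = 215984776 + 34356843/1804 = 389670892747/1804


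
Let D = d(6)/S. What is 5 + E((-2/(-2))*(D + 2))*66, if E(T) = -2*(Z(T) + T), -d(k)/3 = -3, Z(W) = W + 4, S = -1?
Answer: 1325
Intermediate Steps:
Z(W) = 4 + W
d(k) = 9 (d(k) = -3*(-3) = 9)
D = -9 (D = 9/(-1) = 9*(-1) = -9)
E(T) = -8 - 4*T (E(T) = -2*((4 + T) + T) = -2*(4 + 2*T) = -8 - 4*T)
5 + E((-2/(-2))*(D + 2))*66 = 5 + (-8 - 4*(-2/(-2))*(-9 + 2))*66 = 5 + (-8 - 4*(-2*(-½))*(-7))*66 = 5 + (-8 - 4*(-7))*66 = 5 + (-8 + 28)*66 = 5 + 20*66 = 5 + 1320 = 1325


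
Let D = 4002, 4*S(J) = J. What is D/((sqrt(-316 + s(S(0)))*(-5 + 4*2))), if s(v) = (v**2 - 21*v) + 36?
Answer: -667*I*sqrt(70)/70 ≈ -79.722*I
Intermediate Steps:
S(J) = J/4
s(v) = 36 + v**2 - 21*v
D/((sqrt(-316 + s(S(0)))*(-5 + 4*2))) = 4002/((sqrt(-316 + (36 + ((1/4)*0)**2 - 21*0/4))*(-5 + 4*2))) = 4002/((sqrt(-316 + (36 + 0**2 - 21*0))*(-5 + 8))) = 4002/((sqrt(-316 + (36 + 0 + 0))*3)) = 4002/((sqrt(-316 + 36)*3)) = 4002/((sqrt(-280)*3)) = 4002/(((2*I*sqrt(70))*3)) = 4002/((6*I*sqrt(70))) = 4002*(-I*sqrt(70)/420) = -667*I*sqrt(70)/70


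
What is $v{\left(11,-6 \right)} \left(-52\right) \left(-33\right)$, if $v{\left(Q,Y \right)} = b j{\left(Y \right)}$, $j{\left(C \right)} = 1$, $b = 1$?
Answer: $1716$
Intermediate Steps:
$v{\left(Q,Y \right)} = 1$ ($v{\left(Q,Y \right)} = 1 \cdot 1 = 1$)
$v{\left(11,-6 \right)} \left(-52\right) \left(-33\right) = 1 \left(-52\right) \left(-33\right) = \left(-52\right) \left(-33\right) = 1716$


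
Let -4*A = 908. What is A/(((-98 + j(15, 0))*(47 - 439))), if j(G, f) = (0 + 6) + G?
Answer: -227/30184 ≈ -0.0075205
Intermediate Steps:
A = -227 (A = -¼*908 = -227)
j(G, f) = 6 + G
A/(((-98 + j(15, 0))*(47 - 439))) = -227*1/((-98 + (6 + 15))*(47 - 439)) = -227*(-1/(392*(-98 + 21))) = -227/((-77*(-392))) = -227/30184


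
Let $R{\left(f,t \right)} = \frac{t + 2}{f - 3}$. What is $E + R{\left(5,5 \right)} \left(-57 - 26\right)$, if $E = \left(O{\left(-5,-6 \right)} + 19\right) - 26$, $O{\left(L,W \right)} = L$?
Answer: $- \frac{605}{2} \approx -302.5$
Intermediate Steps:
$R{\left(f,t \right)} = \frac{2 + t}{-3 + f}$
$E = -12$ ($E = \left(-5 + 19\right) - 26 = 14 - 26 = -12$)
$E + R{\left(5,5 \right)} \left(-57 - 26\right) = -12 + \frac{2 + 5}{-3 + 5} \left(-57 - 26\right) = -12 + \frac{1}{2} \cdot 7 \left(-57 - 26\right) = -12 + \frac{1}{2} \cdot 7 \left(-83\right) = -12 + \frac{7}{2} \left(-83\right) = -12 - \frac{581}{2} = - \frac{605}{2}$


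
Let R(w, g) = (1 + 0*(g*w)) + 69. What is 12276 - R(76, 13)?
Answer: 12206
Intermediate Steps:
R(w, g) = 70 (R(w, g) = (1 + 0) + 69 = 1 + 69 = 70)
12276 - R(76, 13) = 12276 - 1*70 = 12276 - 70 = 12206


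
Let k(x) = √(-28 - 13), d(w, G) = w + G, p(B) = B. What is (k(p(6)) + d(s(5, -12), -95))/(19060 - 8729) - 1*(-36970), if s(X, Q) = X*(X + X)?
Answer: 381937025/10331 + I*√41/10331 ≈ 36970.0 + 0.0006198*I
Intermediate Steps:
s(X, Q) = 2*X² (s(X, Q) = X*(2*X) = 2*X²)
d(w, G) = G + w
k(x) = I*√41 (k(x) = √(-41) = I*√41)
(k(p(6)) + d(s(5, -12), -95))/(19060 - 8729) - 1*(-36970) = (I*√41 + (-95 + 2*5²))/(19060 - 8729) - 1*(-36970) = (I*√41 + (-95 + 2*25))/10331 + 36970 = (I*√41 + (-95 + 50))*(1/10331) + 36970 = (I*√41 - 45)*(1/10331) + 36970 = (-45 + I*√41)*(1/10331) + 36970 = (-45/10331 + I*√41/10331) + 36970 = 381937025/10331 + I*√41/10331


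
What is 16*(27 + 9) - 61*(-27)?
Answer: 2223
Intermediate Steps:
16*(27 + 9) - 61*(-27) = 16*36 - 1*(-1647) = 576 + 1647 = 2223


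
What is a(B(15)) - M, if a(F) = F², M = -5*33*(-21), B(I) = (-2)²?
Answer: -3449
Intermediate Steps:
B(I) = 4
M = 3465 (M = -165*(-21) = 3465)
a(B(15)) - M = 4² - 1*3465 = 16 - 3465 = -3449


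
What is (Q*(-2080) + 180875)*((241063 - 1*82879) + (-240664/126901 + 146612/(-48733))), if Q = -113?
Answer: 406857065025236256420/6184266433 ≈ 6.5789e+10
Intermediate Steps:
(Q*(-2080) + 180875)*((241063 - 1*82879) + (-240664/126901 + 146612/(-48733))) = (-113*(-2080) + 180875)*((241063 - 1*82879) + (-240664/126901 + 146612/(-48733))) = (235040 + 180875)*((241063 - 82879) + (-240664*1/126901 + 146612*(-1/48733))) = 415915*(158184 + (-240664/126901 - 146612/48733)) = 415915*(158184 - 30333488124/6184266433) = 415915*(978221667949548/6184266433) = 406857065025236256420/6184266433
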